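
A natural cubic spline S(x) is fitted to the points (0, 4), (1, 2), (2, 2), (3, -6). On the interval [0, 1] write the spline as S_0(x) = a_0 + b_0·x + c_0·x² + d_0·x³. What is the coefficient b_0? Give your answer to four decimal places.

-3.0667

Let M_i = S''(x_i). Step sizes h_i = 1, 1, 1; slopes of the chords Δ_i = (y_(i+1) - y_i)/h_i = -2, 0, -8.
  1·M_0 + 4·M_1 + 1·M_2 = 6(Δ_1 - Δ_0) = 12
  1·M_1 + 4·M_2 + 1·M_3 = 6(Δ_2 - Δ_1) = -48
Natural end conditions: M_0 = M_3 = 0.
Hence M_0 = 0, M_1 = 32/5, M_2 = -68/5, M_3 = 0.
On [0, 1], with S_0(x) = a_0 + b_0·x + c_0·x² + d_0·x³: c_0 = M_0/2 = 0, d_0 = (M_1 - M_0)/(6h_0) = 16/15, b_0 = Δ_0 - h_0(2M_0 + M_1)/6 = -46/15.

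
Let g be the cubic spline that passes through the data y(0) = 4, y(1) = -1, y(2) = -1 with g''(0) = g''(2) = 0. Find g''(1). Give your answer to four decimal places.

Let σ_i = g''(x_i). Step sizes h_i = 1, 1; slopes of the chords Δ_i = (y_(i+1) - y_i)/h_i = -5, 0.
  1·σ_0 + 4·σ_1 + 1·σ_2 = 6(Δ_1 - Δ_0) = 30
Natural end conditions: σ_0 = σ_2 = 0.
Forward elimination and back-substitution give σ_0 = 0, σ_1 = 15/2, σ_2 = 0.

7.5000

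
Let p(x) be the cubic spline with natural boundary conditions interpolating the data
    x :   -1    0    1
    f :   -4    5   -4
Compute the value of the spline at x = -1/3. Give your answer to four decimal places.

3.6667

Put M_i = p'' at the i-th knot. Here h = (1, 1) and Δ = (9, -9), so the interior equations h_(i-1)·M_(i-1) + 2(h_(i-1)+h_i)·M_i + h_i·M_(i+1) = 6(Δ_i − Δ_(i-1)) read
  1·M_0 + 4·M_1 + 1·M_2 = 6(Δ_1 - Δ_0) = -108
Natural end conditions: M_0 = M_2 = 0.
Forward elimination and back-substitution give M_0 = 0, M_1 = -27, M_2 = 0.
On [-1, 0], p(x) = -4 + 27/2·(x + 1) + 0·(x + 1)² - 9/2·(x + 1)³.
With (x + 1) = 2/3: p(-1/3) = 11/3.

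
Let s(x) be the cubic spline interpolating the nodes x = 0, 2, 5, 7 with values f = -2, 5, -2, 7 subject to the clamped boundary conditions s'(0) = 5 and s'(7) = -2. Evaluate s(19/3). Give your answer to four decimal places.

Let M_i = s''(x_i). Step sizes h_i = 2, 3, 2; slopes of the chords Δ_i = (y_(i+1) - y_i)/h_i = 7/2, -7/3, 9/2.
  2·M_0 + 10·M_1 + 3·M_2 = 6(Δ_1 - Δ_0) = -35
  3·M_1 + 10·M_2 + 2·M_3 = 6(Δ_2 - Δ_1) = 41
Clamped end conditions give two more equations: 2h_0·M_0 + h_0·M_1 = 6(Δ_0 - s'(0)) = -9 and h_2·M_2 + 2h_2·M_3 = 6(s'(7) - Δ_2) = -39.
Solving the tridiagonal system: M_0 = 11/12, M_1 = -19/3, M_2 = 53/6, M_3 = -85/6.
On [5, 7], s(x) = -2 + 10/3·(x - 5) + 53/12·(x - 5)² - 23/12·(x - 5)³.
With (x - 5) = 4/3: s(19/3) = 466/81.

5.7531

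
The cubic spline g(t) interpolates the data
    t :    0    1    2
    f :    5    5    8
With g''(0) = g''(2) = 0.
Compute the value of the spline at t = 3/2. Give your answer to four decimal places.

6.2188

Write m_i for g''(x_i). With h_i = 1, 1 and divided differences Δ_i = 0, 3, the continuity of g' gives the tridiagonal system
  1·m_0 + 4·m_1 + 1·m_2 = 6(Δ_1 - Δ_0) = 18
Natural end conditions: m_0 = m_2 = 0.
Solving the tridiagonal system: m_0 = 0, m_1 = 9/2, m_2 = 0.
On [1, 2], g(t) = 5 + 3/2·(t - 1) + 9/4·(t - 1)² - 3/4·(t - 1)³.
With (t - 1) = 1/2: g(3/2) = 199/32.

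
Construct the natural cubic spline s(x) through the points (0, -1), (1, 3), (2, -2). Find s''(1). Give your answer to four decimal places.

-13.5000

Write M_i for s''(x_i). With h_i = 1, 1 and divided differences Δ_i = 4, -5, the continuity of s' gives the tridiagonal system
  1·M_0 + 4·M_1 + 1·M_2 = 6(Δ_1 - Δ_0) = -54
Natural end conditions: M_0 = M_2 = 0.
Solving the tridiagonal system: M_0 = 0, M_1 = -27/2, M_2 = 0.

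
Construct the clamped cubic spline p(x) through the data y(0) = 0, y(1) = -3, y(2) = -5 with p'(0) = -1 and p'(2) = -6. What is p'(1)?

-2

Put M_i = p'' at the i-th knot. Here h = (1, 1) and Δ = (-3, -2), so the interior equations h_(i-1)·M_(i-1) + 2(h_(i-1)+h_i)·M_i + h_i·M_(i+1) = 6(Δ_i − Δ_(i-1)) read
  1·M_0 + 4·M_1 + 1·M_2 = 6(Δ_1 - Δ_0) = 6
Clamped end conditions give two more equations: 2h_0·M_0 + h_0·M_1 = 6(Δ_0 - p'(0)) = -12 and h_1·M_1 + 2h_1·M_2 = 6(p'(2) - Δ_1) = -24.
Solving: M_0 = -10, M_1 = 8, M_2 = -16.
On [1, 2], p'(x) = b_1 + 2c_1·(x - 1) + 3d_1·(x - 1)² with b_1 = Δ_1 - h_1(2M_1 + M_2)/6 = -2, c_1 = M_1/2 = 4, d_1 = (M_2 - M_1)/(6h_1) = -4. So p'(1) = -2.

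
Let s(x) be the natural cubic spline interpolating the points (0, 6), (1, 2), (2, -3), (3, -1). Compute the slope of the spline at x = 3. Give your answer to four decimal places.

3.9333

Let M_i = s''(x_i). Step sizes h_i = 1, 1, 1; slopes of the chords Δ_i = (y_(i+1) - y_i)/h_i = -4, -5, 2.
  1·M_0 + 4·M_1 + 1·M_2 = 6(Δ_1 - Δ_0) = -6
  1·M_1 + 4·M_2 + 1·M_3 = 6(Δ_2 - Δ_1) = 42
Natural end conditions: M_0 = M_3 = 0.
Hence M_0 = 0, M_1 = -22/5, M_2 = 58/5, M_3 = 0.
On [2, 3], s'(x) = b_2 + 2c_2·(x - 2) + 3d_2·(x - 2)² with b_2 = Δ_2 - h_2(2M_2 + M_3)/6 = -28/15, c_2 = M_2/2 = 29/5, d_2 = (M_3 - M_2)/(6h_2) = -29/15. So s'(3) = 59/15.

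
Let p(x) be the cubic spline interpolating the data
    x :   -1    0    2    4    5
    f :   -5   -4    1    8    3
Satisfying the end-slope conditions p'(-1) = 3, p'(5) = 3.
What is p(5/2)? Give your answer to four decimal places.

4.1925

With σ_i denoting the second derivative at x_i, h_i = 1, 2, 2, 1, and Δ_i = (y_(i+1) − y_i)/h_i = 1, 5/2, 7/2, -5:
  1·σ_0 + 6·σ_1 + 2·σ_2 = 6(Δ_1 - Δ_0) = 9
  2·σ_1 + 8·σ_2 + 2·σ_3 = 6(Δ_2 - Δ_1) = 6
  2·σ_2 + 6·σ_3 + 1·σ_4 = 6(Δ_3 - Δ_2) = -51
Clamped end conditions give two more equations: 2h_0·σ_0 + h_0·σ_1 = 6(Δ_0 - p'(-1)) = -12 and h_3·σ_3 + 2h_3·σ_4 = 6(p'(5) - Δ_3) = 48.
Solving the tridiagonal system: σ_0 = -145/22, σ_1 = 13/11, σ_2 = 17/4, σ_3 = -167/11, σ_4 = 695/22.
On [2, 4], p(x) = 1 + 63/11·(x - 2) + 17/8·(x - 2)² - 285/176·(x - 2)³.
With (x - 2) = 1/2: p(5/2) = 5903/1408.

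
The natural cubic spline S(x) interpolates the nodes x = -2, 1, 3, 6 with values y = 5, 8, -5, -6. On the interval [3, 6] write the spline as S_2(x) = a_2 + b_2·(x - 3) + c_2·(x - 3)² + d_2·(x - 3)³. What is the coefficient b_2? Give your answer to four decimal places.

-5.1250

Let σ_i = S''(x_i). Step sizes h_i = 3, 2, 3; slopes of the chords Δ_i = (y_(i+1) - y_i)/h_i = 1, -13/2, -1/3.
  3·σ_0 + 10·σ_1 + 2·σ_2 = 6(Δ_1 - Δ_0) = -45
  2·σ_1 + 10·σ_2 + 3·σ_3 = 6(Δ_2 - Δ_1) = 37
Natural end conditions: σ_0 = σ_3 = 0.
Hence σ_0 = 0, σ_1 = -131/24, σ_2 = 115/24, σ_3 = 0.
On [3, 6], with S_2(x) = a_2 + b_2·(x - 3) + c_2·(x - 3)² + d_2·(x - 3)³: c_2 = σ_2/2 = 115/48, d_2 = (σ_3 - σ_2)/(6h_2) = -115/432, b_2 = Δ_2 - h_2(2σ_2 + σ_3)/6 = -41/8.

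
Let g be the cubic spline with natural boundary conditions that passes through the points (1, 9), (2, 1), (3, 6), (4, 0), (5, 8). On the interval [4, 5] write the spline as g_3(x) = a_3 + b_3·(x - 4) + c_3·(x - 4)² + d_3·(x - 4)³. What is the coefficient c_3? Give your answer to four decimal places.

14.3036

With M_i denoting the second derivative at x_i, h_i = 1, 1, 1, 1, and Δ_i = (y_(i+1) − y_i)/h_i = -8, 5, -6, 8:
  1·M_0 + 4·M_1 + 1·M_2 = 6(Δ_1 - Δ_0) = 78
  1·M_1 + 4·M_2 + 1·M_3 = 6(Δ_2 - Δ_1) = -66
  1·M_2 + 4·M_3 + 1·M_4 = 6(Δ_3 - Δ_2) = 84
Natural end conditions: M_0 = M_4 = 0.
Forward elimination and back-substitution give M_0 = 0, M_1 = 759/28, M_2 = -213/7, M_3 = 801/28, M_4 = 0.
On [4, 5], with g_3(x) = a_3 + b_3·(x - 4) + c_3·(x - 4)² + d_3·(x - 4)³: c_3 = M_3/2 = 801/56, d_3 = (M_4 - M_3)/(6h_3) = -267/56, b_3 = Δ_3 - h_3(2M_3 + M_4)/6 = -43/28.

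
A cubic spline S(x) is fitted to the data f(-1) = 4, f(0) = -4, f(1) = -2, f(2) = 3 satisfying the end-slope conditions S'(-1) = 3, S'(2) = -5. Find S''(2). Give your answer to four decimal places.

-33.3333

Let M_i = S''(x_i). Step sizes h_i = 1, 1, 1; slopes of the chords Δ_i = (y_(i+1) - y_i)/h_i = -8, 2, 5.
  1·M_0 + 4·M_1 + 1·M_2 = 6(Δ_1 - Δ_0) = 60
  1·M_1 + 4·M_2 + 1·M_3 = 6(Δ_2 - Δ_1) = 18
Clamped end conditions give two more equations: 2h_0·M_0 + h_0·M_1 = 6(Δ_0 - S'(-1)) = -66 and h_2·M_2 + 2h_2·M_3 = 6(S'(2) - Δ_2) = -60.
Hence M_0 = -136/3, M_1 = 74/3, M_2 = 20/3, M_3 = -100/3.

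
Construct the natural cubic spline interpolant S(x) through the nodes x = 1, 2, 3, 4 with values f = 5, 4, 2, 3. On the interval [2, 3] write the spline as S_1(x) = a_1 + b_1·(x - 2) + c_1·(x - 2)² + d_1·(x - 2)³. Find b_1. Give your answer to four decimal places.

Write M_i for S''(x_i). With h_i = 1, 1, 1 and divided differences Δ_i = -1, -2, 1, the continuity of S' gives the tridiagonal system
  1·M_0 + 4·M_1 + 1·M_2 = 6(Δ_1 - Δ_0) = -6
  1·M_1 + 4·M_2 + 1·M_3 = 6(Δ_2 - Δ_1) = 18
Natural end conditions: M_0 = M_3 = 0.
Hence M_0 = 0, M_1 = -14/5, M_2 = 26/5, M_3 = 0.
On [2, 3], with S_1(x) = a_1 + b_1·(x - 2) + c_1·(x - 2)² + d_1·(x - 2)³: c_1 = M_1/2 = -7/5, d_1 = (M_2 - M_1)/(6h_1) = 4/3, b_1 = Δ_1 - h_1(2M_1 + M_2)/6 = -29/15.

-1.9333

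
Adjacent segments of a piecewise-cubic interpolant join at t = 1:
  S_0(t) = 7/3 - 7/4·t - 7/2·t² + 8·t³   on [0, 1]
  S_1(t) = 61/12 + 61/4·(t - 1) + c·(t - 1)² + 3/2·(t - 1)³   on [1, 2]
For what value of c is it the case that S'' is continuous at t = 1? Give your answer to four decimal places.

20.5000

S_0''(t) = -7 + 48·t, so S_0''(1) = 41. On the right, S_1''(1) = 2c, so c = 41/2.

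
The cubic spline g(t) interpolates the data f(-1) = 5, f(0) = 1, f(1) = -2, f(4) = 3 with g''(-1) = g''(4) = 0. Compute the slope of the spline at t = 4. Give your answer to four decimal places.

3.3763

Put M_i = g'' at the i-th knot. Here h = (1, 1, 3) and Δ = (-4, -3, 5/3), so the interior equations h_(i-1)·M_(i-1) + 2(h_(i-1)+h_i)·M_i + h_i·M_(i+1) = 6(Δ_i − Δ_(i-1)) read
  1·M_0 + 4·M_1 + 1·M_2 = 6(Δ_1 - Δ_0) = 6
  1·M_1 + 8·M_2 + 3·M_3 = 6(Δ_2 - Δ_1) = 28
Natural end conditions: M_0 = M_3 = 0.
Solving the tridiagonal system: M_0 = 0, M_1 = 20/31, M_2 = 106/31, M_3 = 0.
On [1, 4], g'(t) = b_2 + 2c_2·(t - 1) + 3d_2·(t - 1)² with b_2 = Δ_2 - h_2(2M_2 + M_3)/6 = -163/93, c_2 = M_2/2 = 53/31, d_2 = (M_3 - M_2)/(6h_2) = -53/279. So g'(4) = 314/93.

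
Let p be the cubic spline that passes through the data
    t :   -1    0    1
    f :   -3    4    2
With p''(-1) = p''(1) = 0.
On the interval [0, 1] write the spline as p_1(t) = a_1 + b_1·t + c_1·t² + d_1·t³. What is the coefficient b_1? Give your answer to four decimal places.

Let σ_i = p''(x_i). Step sizes h_i = 1, 1; slopes of the chords Δ_i = (y_(i+1) - y_i)/h_i = 7, -2.
  1·σ_0 + 4·σ_1 + 1·σ_2 = 6(Δ_1 - Δ_0) = -54
Natural end conditions: σ_0 = σ_2 = 0.
Solving: σ_0 = 0, σ_1 = -27/2, σ_2 = 0.
On [0, 1], with p_1(t) = a_1 + b_1·t + c_1·t² + d_1·t³: c_1 = σ_1/2 = -27/4, d_1 = (σ_2 - σ_1)/(6h_1) = 9/4, b_1 = Δ_1 - h_1(2σ_1 + σ_2)/6 = 5/2.

2.5000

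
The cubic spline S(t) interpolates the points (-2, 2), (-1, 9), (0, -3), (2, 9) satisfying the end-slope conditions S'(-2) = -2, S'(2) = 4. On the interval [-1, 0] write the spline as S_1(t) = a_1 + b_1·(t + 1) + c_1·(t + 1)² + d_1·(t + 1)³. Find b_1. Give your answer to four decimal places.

-0.9091

With m_i denoting the second derivative at x_i, h_i = 1, 1, 2, and Δ_i = (y_(i+1) − y_i)/h_i = 7, -12, 6:
  1·m_0 + 4·m_1 + 1·m_2 = 6(Δ_1 - Δ_0) = -114
  1·m_1 + 6·m_2 + 2·m_3 = 6(Δ_2 - Δ_1) = 108
Clamped end conditions give two more equations: 2h_0·m_0 + h_0·m_1 = 6(Δ_0 - S'(-2)) = 54 and h_2·m_2 + 2h_2·m_3 = 6(S'(2) - Δ_2) = -12.
Forward elimination and back-substitution give m_0 = 570/11, m_1 = -546/11, m_2 = 360/11, m_3 = -213/11.
On [-1, 0], with S_1(t) = a_1 + b_1·(t + 1) + c_1·(t + 1)² + d_1·(t + 1)³: c_1 = m_1/2 = -273/11, d_1 = (m_2 - m_1)/(6h_1) = 151/11, b_1 = Δ_1 - h_1(2m_1 + m_2)/6 = -10/11.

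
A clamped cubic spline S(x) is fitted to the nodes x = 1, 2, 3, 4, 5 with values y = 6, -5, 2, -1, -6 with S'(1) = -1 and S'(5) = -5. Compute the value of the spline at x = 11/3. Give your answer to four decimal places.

With M_i denoting the second derivative at x_i, h_i = 1, 1, 1, 1, and Δ_i = (y_(i+1) − y_i)/h_i = -11, 7, -3, -5:
  1·M_0 + 4·M_1 + 1·M_2 = 6(Δ_1 - Δ_0) = 108
  1·M_1 + 4·M_2 + 1·M_3 = 6(Δ_2 - Δ_1) = -60
  1·M_2 + 4·M_3 + 1·M_4 = 6(Δ_3 - Δ_2) = -12
Clamped end conditions give two more equations: 2h_0·M_0 + h_0·M_1 = 6(Δ_0 - S'(1)) = -60 and h_3·M_3 + 2h_3·M_4 = 6(S'(5) - Δ_3) = 0.
Hence M_0 = -376/7, M_1 = 332/7, M_2 = -28, M_3 = 32/7, M_4 = -16/7.
On [3, 4], S(x) = 2 + 39/7·(x - 3) - 14·(x - 3)² + 38/7·(x - 3)³.
With (x - 3) = 2/3: S(11/3) = 208/189.

1.1005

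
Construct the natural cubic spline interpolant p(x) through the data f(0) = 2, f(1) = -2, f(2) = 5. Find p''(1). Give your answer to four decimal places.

16.5000

Put m_i = p'' at the i-th knot. Here h = (1, 1) and Δ = (-4, 7), so the interior equations h_(i-1)·m_(i-1) + 2(h_(i-1)+h_i)·m_i + h_i·m_(i+1) = 6(Δ_i − Δ_(i-1)) read
  1·m_0 + 4·m_1 + 1·m_2 = 6(Δ_1 - Δ_0) = 66
Natural end conditions: m_0 = m_2 = 0.
Solving the tridiagonal system: m_0 = 0, m_1 = 33/2, m_2 = 0.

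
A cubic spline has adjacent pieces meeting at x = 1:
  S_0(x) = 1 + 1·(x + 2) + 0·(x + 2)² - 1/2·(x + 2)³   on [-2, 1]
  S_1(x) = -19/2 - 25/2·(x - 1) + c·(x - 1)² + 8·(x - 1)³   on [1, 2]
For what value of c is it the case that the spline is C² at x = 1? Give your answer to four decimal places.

S_0''(x) = 0 - 3·(x + 2), so S_0''(1) = -9. On the right, S_1''(1) = 2c, so c = -9/2.

-4.5000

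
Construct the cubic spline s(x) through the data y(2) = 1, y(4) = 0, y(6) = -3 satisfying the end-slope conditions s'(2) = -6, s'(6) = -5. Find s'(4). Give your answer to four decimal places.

Let M_i = s''(x_i). Step sizes h_i = 2, 2; slopes of the chords Δ_i = (y_(i+1) - y_i)/h_i = -1/2, -3/2.
  2·M_0 + 8·M_1 + 2·M_2 = 6(Δ_1 - Δ_0) = -6
Clamped end conditions give two more equations: 2h_0·M_0 + h_0·M_1 = 6(Δ_0 - s'(2)) = 33 and h_1·M_1 + 2h_1·M_2 = 6(s'(6) - Δ_1) = -21.
Hence M_0 = 37/4, M_1 = -2, M_2 = -17/4.
On [4, 6], s'(x) = b_1 + 2c_1·(x - 4) + 3d_1·(x - 4)² with b_1 = Δ_1 - h_1(2M_1 + M_2)/6 = 5/4, c_1 = M_1/2 = -1, d_1 = (M_2 - M_1)/(6h_1) = -3/16. So s'(4) = 5/4.

1.2500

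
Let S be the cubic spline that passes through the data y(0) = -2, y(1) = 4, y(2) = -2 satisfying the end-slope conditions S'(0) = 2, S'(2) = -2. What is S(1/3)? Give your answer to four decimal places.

With m_i denoting the second derivative at x_i, h_i = 1, 1, and Δ_i = (y_(i+1) − y_i)/h_i = 6, -6:
  1·m_0 + 4·m_1 + 1·m_2 = 6(Δ_1 - Δ_0) = -72
Clamped end conditions give two more equations: 2h_0·m_0 + h_0·m_1 = 6(Δ_0 - S'(0)) = 24 and h_1·m_1 + 2h_1·m_2 = 6(S'(2) - Δ_1) = 24.
Forward elimination and back-substitution give m_0 = 28, m_1 = -32, m_2 = 28.
On [0, 1], S(t) = -2 + 2·t + 14·t² - 10·t³.
With t = 1/3: S(1/3) = -4/27.

-0.1481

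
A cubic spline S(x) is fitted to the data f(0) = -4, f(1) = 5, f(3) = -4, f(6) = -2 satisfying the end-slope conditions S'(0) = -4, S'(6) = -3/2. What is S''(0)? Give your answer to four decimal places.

Write M_i for S''(x_i). With h_i = 1, 2, 3 and divided differences Δ_i = 9, -9/2, 2/3, the continuity of S' gives the tridiagonal system
  1·M_0 + 6·M_1 + 2·M_2 = 6(Δ_1 - Δ_0) = -81
  2·M_1 + 10·M_2 + 3·M_3 = 6(Δ_2 - Δ_1) = 31
Clamped end conditions give two more equations: 2h_0·M_0 + h_0·M_1 = 6(Δ_0 - S'(0)) = 78 and h_2·M_2 + 2h_2·M_3 = 6(S'(6) - Δ_2) = -13.
Solving the tridiagonal system: M_0 = 2953/57, M_1 = -1460/57, M_2 = 595/57, M_3 = -421/57.

51.8070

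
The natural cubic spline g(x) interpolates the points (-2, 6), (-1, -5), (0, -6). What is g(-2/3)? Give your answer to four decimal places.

-6.2593

Put M_i = g'' at the i-th knot. Here h = (1, 1) and Δ = (-11, -1), so the interior equations h_(i-1)·M_(i-1) + 2(h_(i-1)+h_i)·M_i + h_i·M_(i+1) = 6(Δ_i − Δ_(i-1)) read
  1·M_0 + 4·M_1 + 1·M_2 = 6(Δ_1 - Δ_0) = 60
Natural end conditions: M_0 = M_2 = 0.
Forward elimination and back-substitution give M_0 = 0, M_1 = 15, M_2 = 0.
On [-1, 0], g(x) = -5 - 6·(x + 1) + 15/2·(x + 1)² - 5/2·(x + 1)³.
With (x + 1) = 1/3: g(-2/3) = -169/27.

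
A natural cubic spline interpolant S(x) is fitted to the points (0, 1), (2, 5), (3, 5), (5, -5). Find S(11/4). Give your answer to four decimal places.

Let m_i = S''(x_i). Step sizes h_i = 2, 1, 2; slopes of the chords Δ_i = (y_(i+1) - y_i)/h_i = 2, 0, -5.
  2·m_0 + 6·m_1 + 1·m_2 = 6(Δ_1 - Δ_0) = -12
  1·m_1 + 6·m_2 + 2·m_3 = 6(Δ_2 - Δ_1) = -30
Natural end conditions: m_0 = m_3 = 0.
Forward elimination and back-substitution give m_0 = 0, m_1 = -6/5, m_2 = -24/5, m_3 = 0.
On [2, 3], S(x) = 5 + 6/5·(x - 2) - 3/5·(x - 2)² - 3/5·(x - 2)³.
With (x - 2) = 3/4: S(11/4) = 1699/320.

5.3094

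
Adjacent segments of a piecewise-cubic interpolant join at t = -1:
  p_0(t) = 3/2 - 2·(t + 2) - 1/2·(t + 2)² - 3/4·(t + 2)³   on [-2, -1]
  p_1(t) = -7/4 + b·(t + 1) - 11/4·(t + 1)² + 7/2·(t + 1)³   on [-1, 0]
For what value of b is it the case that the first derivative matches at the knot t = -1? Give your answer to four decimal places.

p_0'(t) = -2 - 1·(t + 2) - 9/4·(t + 2)², so p_0'(-1) = -21/4. On the right, p_1'(-1) = b, so b = -21/4.

-5.2500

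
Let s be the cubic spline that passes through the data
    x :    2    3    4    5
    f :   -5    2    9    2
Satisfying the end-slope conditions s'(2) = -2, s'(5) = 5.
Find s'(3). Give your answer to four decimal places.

Put m_i = s'' at the i-th knot. Here h = (1, 1, 1) and Δ = (7, 7, -7), so the interior equations h_(i-1)·m_(i-1) + 2(h_(i-1)+h_i)·m_i + h_i·m_(i+1) = 6(Δ_i − Δ_(i-1)) read
  1·m_0 + 4·m_1 + 1·m_2 = 6(Δ_1 - Δ_0) = 0
  1·m_1 + 4·m_2 + 1·m_3 = 6(Δ_2 - Δ_1) = -84
Clamped end conditions give two more equations: 2h_0·m_0 + h_0·m_1 = 6(Δ_0 - s'(2)) = 54 and h_2·m_2 + 2h_2·m_3 = 6(s'(5) - Δ_2) = 72.
Solving the tridiagonal system: m_0 = 388/15, m_1 = 34/15, m_2 = -524/15, m_3 = 802/15.
On [3, 4], s'(x) = b_1 + 2c_1·(x - 3) + 3d_1·(x - 3)² with b_1 = Δ_1 - h_1(2m_1 + m_2)/6 = 181/15, c_1 = m_1/2 = 17/15, d_1 = (m_2 - m_1)/(6h_1) = -31/5. So s'(3) = 181/15.

12.0667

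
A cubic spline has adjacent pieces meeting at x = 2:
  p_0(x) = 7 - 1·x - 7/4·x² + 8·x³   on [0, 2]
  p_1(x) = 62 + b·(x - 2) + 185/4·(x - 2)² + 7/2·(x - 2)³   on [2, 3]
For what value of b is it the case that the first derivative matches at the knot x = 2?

p_0'(x) = -1 - 7/2·x + 24·x², so p_0'(2) = 88. On the right, p_1'(2) = b, so b = 88.

88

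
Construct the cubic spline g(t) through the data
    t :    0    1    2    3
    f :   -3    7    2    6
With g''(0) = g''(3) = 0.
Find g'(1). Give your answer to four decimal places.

0.8000

Write M_i for g''(x_i). With h_i = 1, 1, 1 and divided differences Δ_i = 10, -5, 4, the continuity of g' gives the tridiagonal system
  1·M_0 + 4·M_1 + 1·M_2 = 6(Δ_1 - Δ_0) = -90
  1·M_1 + 4·M_2 + 1·M_3 = 6(Δ_2 - Δ_1) = 54
Natural end conditions: M_0 = M_3 = 0.
Forward elimination and back-substitution give M_0 = 0, M_1 = -138/5, M_2 = 102/5, M_3 = 0.
On [1, 2], g'(t) = b_1 + 2c_1·(t - 1) + 3d_1·(t - 1)² with b_1 = Δ_1 - h_1(2M_1 + M_2)/6 = 4/5, c_1 = M_1/2 = -69/5, d_1 = (M_2 - M_1)/(6h_1) = 8. So g'(1) = 4/5.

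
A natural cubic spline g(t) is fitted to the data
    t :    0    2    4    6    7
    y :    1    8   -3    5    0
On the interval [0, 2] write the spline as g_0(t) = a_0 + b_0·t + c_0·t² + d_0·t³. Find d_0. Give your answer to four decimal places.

Put σ_i = g'' at the i-th knot. Here h = (2, 2, 2, 1) and Δ = (7/2, -11/2, 4, -5), so the interior equations h_(i-1)·σ_(i-1) + 2(h_(i-1)+h_i)·σ_i + h_i·σ_(i+1) = 6(Δ_i − Δ_(i-1)) read
  2·σ_0 + 8·σ_1 + 2·σ_2 = 6(Δ_1 - Δ_0) = -54
  2·σ_1 + 8·σ_2 + 2·σ_3 = 6(Δ_2 - Δ_1) = 57
  2·σ_2 + 6·σ_3 + 1·σ_4 = 6(Δ_3 - Δ_2) = -54
Natural end conditions: σ_0 = σ_4 = 0.
Solving: σ_0 = 0, σ_1 = -819/82, σ_2 = 531/41, σ_3 = -546/41, σ_4 = 0.
On [0, 2], with g_0(t) = a_0 + b_0·t + c_0·t² + d_0·t³: c_0 = σ_0/2 = 0, d_0 = (σ_1 - σ_0)/(6h_0) = -273/328, b_0 = Δ_0 - h_0(2σ_0 + σ_1)/6 = 280/41.

-0.8323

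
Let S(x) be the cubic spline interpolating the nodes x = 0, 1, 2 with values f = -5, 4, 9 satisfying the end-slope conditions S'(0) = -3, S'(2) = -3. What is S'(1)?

Write σ_i for S''(x_i). With h_i = 1, 1 and divided differences Δ_i = 9, 5, the continuity of S' gives the tridiagonal system
  1·σ_0 + 4·σ_1 + 1·σ_2 = 6(Δ_1 - Δ_0) = -24
Clamped end conditions give two more equations: 2h_0·σ_0 + h_0·σ_1 = 6(Δ_0 - S'(0)) = 72 and h_1·σ_1 + 2h_1·σ_2 = 6(S'(2) - Δ_1) = -48.
Solving: σ_0 = 42, σ_1 = -12, σ_2 = -18.
On [1, 2], S'(x) = b_1 + 2c_1·(x - 1) + 3d_1·(x - 1)² with b_1 = Δ_1 - h_1(2σ_1 + σ_2)/6 = 12, c_1 = σ_1/2 = -6, d_1 = (σ_2 - σ_1)/(6h_1) = -1. So S'(1) = 12.

12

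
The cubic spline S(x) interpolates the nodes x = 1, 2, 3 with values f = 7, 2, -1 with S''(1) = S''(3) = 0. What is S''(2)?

With m_i denoting the second derivative at x_i, h_i = 1, 1, and Δ_i = (y_(i+1) − y_i)/h_i = -5, -3:
  1·m_0 + 4·m_1 + 1·m_2 = 6(Δ_1 - Δ_0) = 12
Natural end conditions: m_0 = m_2 = 0.
Solving: m_0 = 0, m_1 = 3, m_2 = 0.

3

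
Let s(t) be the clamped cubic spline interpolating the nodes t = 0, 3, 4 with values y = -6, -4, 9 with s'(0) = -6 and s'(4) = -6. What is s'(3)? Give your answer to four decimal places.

17.8750

With M_i denoting the second derivative at x_i, h_i = 3, 1, and Δ_i = (y_(i+1) − y_i)/h_i = 2/3, 13:
  3·M_0 + 8·M_1 + 1·M_2 = 6(Δ_1 - Δ_0) = 74
Clamped end conditions give two more equations: 2h_0·M_0 + h_0·M_1 = 6(Δ_0 - s'(0)) = 40 and h_1·M_1 + 2h_1·M_2 = 6(s'(4) - Δ_1) = -114.
Solving: M_0 = -31/12, M_1 = 37/2, M_2 = -265/4.
On [3, 4], s'(t) = b_1 + 2c_1·(t - 3) + 3d_1·(t - 3)² with b_1 = Δ_1 - h_1(2M_1 + M_2)/6 = 143/8, c_1 = M_1/2 = 37/4, d_1 = (M_2 - M_1)/(6h_1) = -113/8. So s'(3) = 143/8.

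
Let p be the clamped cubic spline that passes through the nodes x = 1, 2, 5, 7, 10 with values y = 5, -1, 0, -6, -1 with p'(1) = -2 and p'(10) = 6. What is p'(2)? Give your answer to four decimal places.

-5.8107

Let M_i = p''(x_i). Step sizes h_i = 1, 3, 2, 3; slopes of the chords Δ_i = (y_(i+1) - y_i)/h_i = -6, 1/3, -3, 5/3.
  1·M_0 + 8·M_1 + 3·M_2 = 6(Δ_1 - Δ_0) = 38
  3·M_1 + 10·M_2 + 2·M_3 = 6(Δ_2 - Δ_1) = -20
  2·M_2 + 10·M_3 + 3·M_4 = 6(Δ_3 - Δ_2) = 28
Clamped end conditions give two more equations: 2h_0·M_0 + h_0·M_1 = 6(Δ_0 - p'(1)) = -24 and h_3·M_3 + 2h_3·M_4 = 6(p'(10) - Δ_3) = 26.
Hence M_0 = -2899/177, M_1 = 1550/177, M_2 = -925/177, M_3 = 530/177, M_4 = 502/177.
On [2, 5], p'(x) = b_1 + 2c_1·(x - 2) + 3d_1·(x - 2)² with b_1 = Δ_1 - h_1(2M_1 + M_2)/6 = -2057/354, c_1 = M_1/2 = 775/177, d_1 = (M_2 - M_1)/(6h_1) = -275/354. So p'(2) = -2057/354.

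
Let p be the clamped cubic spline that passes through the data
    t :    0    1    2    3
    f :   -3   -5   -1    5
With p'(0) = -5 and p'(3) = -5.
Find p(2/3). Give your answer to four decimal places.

-4.9407

With σ_i denoting the second derivative at x_i, h_i = 1, 1, 1, and Δ_i = (y_(i+1) − y_i)/h_i = -2, 4, 6:
  1·σ_0 + 4·σ_1 + 1·σ_2 = 6(Δ_1 - Δ_0) = 36
  1·σ_1 + 4·σ_2 + 1·σ_3 = 6(Δ_2 - Δ_1) = 12
Clamped end conditions give two more equations: 2h_0·σ_0 + h_0·σ_1 = 6(Δ_0 - p'(0)) = 18 and h_2·σ_2 + 2h_2·σ_3 = 6(p'(3) - Δ_2) = -66.
Hence σ_0 = 34/5, σ_1 = 22/5, σ_2 = 58/5, σ_3 = -194/5.
On [0, 1], p(t) = -3 - 5·t + 17/5·t² - 2/5·t³.
With t = 2/3: p(2/3) = -667/135.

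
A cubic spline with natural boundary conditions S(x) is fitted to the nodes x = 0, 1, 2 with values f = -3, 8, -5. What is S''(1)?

With M_i denoting the second derivative at x_i, h_i = 1, 1, and Δ_i = (y_(i+1) − y_i)/h_i = 11, -13:
  1·M_0 + 4·M_1 + 1·M_2 = 6(Δ_1 - Δ_0) = -144
Natural end conditions: M_0 = M_2 = 0.
Hence M_0 = 0, M_1 = -36, M_2 = 0.

-36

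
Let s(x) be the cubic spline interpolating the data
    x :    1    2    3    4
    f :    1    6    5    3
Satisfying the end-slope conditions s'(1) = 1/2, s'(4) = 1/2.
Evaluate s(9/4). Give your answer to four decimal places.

6.5188

Let σ_i = s''(x_i). Step sizes h_i = 1, 1, 1; slopes of the chords Δ_i = (y_(i+1) - y_i)/h_i = 5, -1, -2.
  1·σ_0 + 4·σ_1 + 1·σ_2 = 6(Δ_1 - Δ_0) = -36
  1·σ_1 + 4·σ_2 + 1·σ_3 = 6(Δ_2 - Δ_1) = -6
Clamped end conditions give two more equations: 2h_0·σ_0 + h_0·σ_1 = 6(Δ_0 - s'(1)) = 27 and h_2·σ_2 + 2h_2·σ_3 = 6(s'(4) - Δ_2) = 15.
Hence σ_0 = 103/5, σ_1 = -71/5, σ_2 = 1/5, σ_3 = 37/5.
On [2, 3], s(x) = 6 + 37/10·(x - 2) - 71/10·(x - 2)² + 12/5·(x - 2)³.
With (x - 2) = 1/4: s(9/4) = 1043/160.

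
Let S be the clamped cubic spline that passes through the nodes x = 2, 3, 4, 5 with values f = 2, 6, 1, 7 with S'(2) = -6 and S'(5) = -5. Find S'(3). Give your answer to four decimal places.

0.2667

Put m_i = S'' at the i-th knot. Here h = (1, 1, 1) and Δ = (4, -5, 6), so the interior equations h_(i-1)·m_(i-1) + 2(h_(i-1)+h_i)·m_i + h_i·m_(i+1) = 6(Δ_i − Δ_(i-1)) read
  1·m_0 + 4·m_1 + 1·m_2 = 6(Δ_1 - Δ_0) = -54
  1·m_1 + 4·m_2 + 1·m_3 = 6(Δ_2 - Δ_1) = 66
Clamped end conditions give two more equations: 2h_0·m_0 + h_0·m_1 = 6(Δ_0 - S'(2)) = 60 and h_2·m_2 + 2h_2·m_3 = 6(S'(5) - Δ_2) = -66.
Hence m_0 = 712/15, m_1 = -524/15, m_2 = 574/15, m_3 = -782/15.
On [3, 4], S'(x) = b_1 + 2c_1·(x - 3) + 3d_1·(x - 3)² with b_1 = Δ_1 - h_1(2m_1 + m_2)/6 = 4/15, c_1 = m_1/2 = -262/15, d_1 = (m_2 - m_1)/(6h_1) = 61/5. So S'(3) = 4/15.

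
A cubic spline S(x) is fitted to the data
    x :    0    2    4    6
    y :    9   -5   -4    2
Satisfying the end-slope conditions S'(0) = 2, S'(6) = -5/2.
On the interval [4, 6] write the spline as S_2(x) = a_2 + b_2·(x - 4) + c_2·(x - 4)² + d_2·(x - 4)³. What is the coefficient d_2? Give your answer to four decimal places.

-0.9000

Put m_i = S'' at the i-th knot. Here h = (2, 2, 2) and Δ = (-7, 1/2, 3), so the interior equations h_(i-1)·m_(i-1) + 2(h_(i-1)+h_i)·m_i + h_i·m_(i+1) = 6(Δ_i − Δ_(i-1)) read
  2·m_0 + 8·m_1 + 2·m_2 = 6(Δ_1 - Δ_0) = 45
  2·m_1 + 8·m_2 + 2·m_3 = 6(Δ_2 - Δ_1) = 15
Clamped end conditions give two more equations: 2h_0·m_0 + h_0·m_1 = 6(Δ_0 - S'(0)) = -54 and h_2·m_2 + 2h_2·m_3 = 6(S'(6) - Δ_2) = -33.
Forward elimination and back-substitution give m_0 = -92/5, m_1 = 49/5, m_2 = 17/10, m_3 = -91/10.
On [4, 6], with S_2(x) = a_2 + b_2·(x - 4) + c_2·(x - 4)² + d_2·(x - 4)³: c_2 = m_2/2 = 17/20, d_2 = (m_3 - m_2)/(6h_2) = -9/10, b_2 = Δ_2 - h_2(2m_2 + m_3)/6 = 49/10.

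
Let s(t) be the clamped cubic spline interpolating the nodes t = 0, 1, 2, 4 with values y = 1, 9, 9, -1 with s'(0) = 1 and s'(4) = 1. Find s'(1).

Let M_i = s''(x_i). Step sizes h_i = 1, 1, 2; slopes of the chords Δ_i = (y_(i+1) - y_i)/h_i = 8, 0, -5.
  1·M_0 + 4·M_1 + 1·M_2 = 6(Δ_1 - Δ_0) = -48
  1·M_1 + 6·M_2 + 2·M_3 = 6(Δ_2 - Δ_1) = -30
Clamped end conditions give two more equations: 2h_0·M_0 + h_0·M_1 = 6(Δ_0 - s'(0)) = 42 and h_2·M_2 + 2h_2·M_3 = 6(s'(4) - Δ_2) = 36.
Forward elimination and back-substitution give M_0 = 30, M_1 = -18, M_2 = -6, M_3 = 12.
On [1, 2], s'(t) = b_1 + 2c_1·(t - 1) + 3d_1·(t - 1)² with b_1 = Δ_1 - h_1(2M_1 + M_2)/6 = 7, c_1 = M_1/2 = -9, d_1 = (M_2 - M_1)/(6h_1) = 2. So s'(1) = 7.

7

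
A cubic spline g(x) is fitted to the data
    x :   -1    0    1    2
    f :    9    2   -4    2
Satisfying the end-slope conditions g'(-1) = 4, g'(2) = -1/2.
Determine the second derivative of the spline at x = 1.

With M_i denoting the second derivative at x_i, h_i = 1, 1, 1, and Δ_i = (y_(i+1) − y_i)/h_i = -7, -6, 6:
  1·M_0 + 4·M_1 + 1·M_2 = 6(Δ_1 - Δ_0) = 6
  1·M_1 + 4·M_2 + 1·M_3 = 6(Δ_2 - Δ_1) = 72
Clamped end conditions give two more equations: 2h_0·M_0 + h_0·M_1 = 6(Δ_0 - g'(-1)) = -66 and h_2·M_2 + 2h_2·M_3 = 6(g'(2) - Δ_2) = -39.
Forward elimination and back-substitution give M_0 = -35, M_1 = 4, M_2 = 25, M_3 = -32.

25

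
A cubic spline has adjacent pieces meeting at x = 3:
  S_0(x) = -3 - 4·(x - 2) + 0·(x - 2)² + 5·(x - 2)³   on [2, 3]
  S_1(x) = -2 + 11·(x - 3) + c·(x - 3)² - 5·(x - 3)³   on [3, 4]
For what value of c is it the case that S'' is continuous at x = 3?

15

S_0''(x) = 0 + 30·(x - 2), so S_0''(3) = 30. On the right, S_1''(3) = 2c, so c = 15.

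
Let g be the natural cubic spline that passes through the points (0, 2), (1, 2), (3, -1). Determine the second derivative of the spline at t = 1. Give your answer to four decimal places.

Write m_i for g''(x_i). With h_i = 1, 2 and divided differences Δ_i = 0, -3/2, the continuity of g' gives the tridiagonal system
  1·m_0 + 6·m_1 + 2·m_2 = 6(Δ_1 - Δ_0) = -9
Natural end conditions: m_0 = m_2 = 0.
Solving the tridiagonal system: m_0 = 0, m_1 = -3/2, m_2 = 0.

-1.5000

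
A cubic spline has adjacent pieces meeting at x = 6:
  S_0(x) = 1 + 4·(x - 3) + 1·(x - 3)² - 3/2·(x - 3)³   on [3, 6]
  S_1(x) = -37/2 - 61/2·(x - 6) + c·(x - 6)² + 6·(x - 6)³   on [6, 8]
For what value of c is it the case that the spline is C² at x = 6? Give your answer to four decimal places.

-12.5000

S_0''(x) = 2 - 9·(x - 3), so S_0''(6) = -25. On the right, S_1''(6) = 2c, so c = -25/2.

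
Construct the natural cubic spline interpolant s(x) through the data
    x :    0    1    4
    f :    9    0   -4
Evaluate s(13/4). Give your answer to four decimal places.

-5.0215

Put m_i = s'' at the i-th knot. Here h = (1, 3) and Δ = (-9, -4/3), so the interior equations h_(i-1)·m_(i-1) + 2(h_(i-1)+h_i)·m_i + h_i·m_(i+1) = 6(Δ_i − Δ_(i-1)) read
  1·m_0 + 8·m_1 + 3·m_2 = 6(Δ_1 - Δ_0) = 46
Natural end conditions: m_0 = m_2 = 0.
Solving: m_0 = 0, m_1 = 23/4, m_2 = 0.
On [1, 4], s(x) = 0 - 85/12·(x - 1) + 23/8·(x - 1)² - 23/72·(x - 1)³.
With (x - 1) = 9/4: s(13/4) = -2571/512.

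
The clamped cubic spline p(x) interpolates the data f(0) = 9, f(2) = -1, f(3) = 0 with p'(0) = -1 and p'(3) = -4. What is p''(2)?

14

Let M_i = p''(x_i). Step sizes h_i = 2, 1; slopes of the chords Δ_i = (y_(i+1) - y_i)/h_i = -5, 1.
  2·M_0 + 6·M_1 + 1·M_2 = 6(Δ_1 - Δ_0) = 36
Clamped end conditions give two more equations: 2h_0·M_0 + h_0·M_1 = 6(Δ_0 - p'(0)) = -24 and h_1·M_1 + 2h_1·M_2 = 6(p'(3) - Δ_1) = -30.
Solving the tridiagonal system: M_0 = -13, M_1 = 14, M_2 = -22.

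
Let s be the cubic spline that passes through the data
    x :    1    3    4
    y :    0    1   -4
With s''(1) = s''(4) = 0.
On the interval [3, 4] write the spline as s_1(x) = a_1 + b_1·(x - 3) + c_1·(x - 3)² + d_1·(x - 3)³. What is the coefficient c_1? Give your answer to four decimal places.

-2.7500

With σ_i denoting the second derivative at x_i, h_i = 2, 1, and Δ_i = (y_(i+1) − y_i)/h_i = 1/2, -5:
  2·σ_0 + 6·σ_1 + 1·σ_2 = 6(Δ_1 - Δ_0) = -33
Natural end conditions: σ_0 = σ_2 = 0.
Solving: σ_0 = 0, σ_1 = -11/2, σ_2 = 0.
On [3, 4], with s_1(x) = a_1 + b_1·(x - 3) + c_1·(x - 3)² + d_1·(x - 3)³: c_1 = σ_1/2 = -11/4, d_1 = (σ_2 - σ_1)/(6h_1) = 11/12, b_1 = Δ_1 - h_1(2σ_1 + σ_2)/6 = -19/6.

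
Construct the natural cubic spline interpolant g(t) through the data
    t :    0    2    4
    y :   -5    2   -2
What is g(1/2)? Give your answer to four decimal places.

With M_i denoting the second derivative at x_i, h_i = 2, 2, and Δ_i = (y_(i+1) − y_i)/h_i = 7/2, -2:
  2·M_0 + 8·M_1 + 2·M_2 = 6(Δ_1 - Δ_0) = -33
Natural end conditions: M_0 = M_2 = 0.
Hence M_0 = 0, M_1 = -33/8, M_2 = 0.
On [0, 2], g(t) = -5 + 39/8·t + 0·t² - 11/32·t³.
With t = 1/2: g(1/2) = -667/256.

-2.6055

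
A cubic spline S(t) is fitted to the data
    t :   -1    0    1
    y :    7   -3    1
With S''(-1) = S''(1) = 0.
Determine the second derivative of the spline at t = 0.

Put m_i = S'' at the i-th knot. Here h = (1, 1) and Δ = (-10, 4), so the interior equations h_(i-1)·m_(i-1) + 2(h_(i-1)+h_i)·m_i + h_i·m_(i+1) = 6(Δ_i − Δ_(i-1)) read
  1·m_0 + 4·m_1 + 1·m_2 = 6(Δ_1 - Δ_0) = 84
Natural end conditions: m_0 = m_2 = 0.
Solving: m_0 = 0, m_1 = 21, m_2 = 0.

21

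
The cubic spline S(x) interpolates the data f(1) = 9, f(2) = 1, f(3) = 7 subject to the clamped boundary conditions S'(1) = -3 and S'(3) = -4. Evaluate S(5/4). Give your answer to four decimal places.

7.3164

Put M_i = S'' at the i-th knot. Here h = (1, 1) and Δ = (-8, 6), so the interior equations h_(i-1)·M_(i-1) + 2(h_(i-1)+h_i)·M_i + h_i·M_(i+1) = 6(Δ_i − Δ_(i-1)) read
  1·M_0 + 4·M_1 + 1·M_2 = 6(Δ_1 - Δ_0) = 84
Clamped end conditions give two more equations: 2h_0·M_0 + h_0·M_1 = 6(Δ_0 - S'(1)) = -30 and h_1·M_1 + 2h_1·M_2 = 6(S'(3) - Δ_1) = -60.
Hence M_0 = -73/2, M_1 = 43, M_2 = -103/2.
On [1, 2], S(x) = 9 - 3·(x - 1) - 73/4·(x - 1)² + 53/4·(x - 1)³.
With (x - 1) = 1/4: S(5/4) = 1873/256.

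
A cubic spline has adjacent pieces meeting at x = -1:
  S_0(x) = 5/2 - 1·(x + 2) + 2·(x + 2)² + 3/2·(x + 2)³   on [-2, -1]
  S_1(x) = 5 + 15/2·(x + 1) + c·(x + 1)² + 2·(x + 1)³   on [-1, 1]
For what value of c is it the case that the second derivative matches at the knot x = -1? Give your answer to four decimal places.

S_0''(x) = 4 + 9·(x + 2), so S_0''(-1) = 13. On the right, S_1''(-1) = 2c, so c = 13/2.

6.5000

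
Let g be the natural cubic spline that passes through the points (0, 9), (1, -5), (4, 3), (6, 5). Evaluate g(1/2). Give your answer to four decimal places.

1.0933

Let M_i = g''(x_i). Step sizes h_i = 1, 3, 2; slopes of the chords Δ_i = (y_(i+1) - y_i)/h_i = -14, 8/3, 1.
  1·M_0 + 8·M_1 + 3·M_2 = 6(Δ_1 - Δ_0) = 100
  3·M_1 + 10·M_2 + 2·M_3 = 6(Δ_2 - Δ_1) = -10
Natural end conditions: M_0 = M_3 = 0.
Forward elimination and back-substitution give M_0 = 0, M_1 = 1030/71, M_2 = -380/71, M_3 = 0.
On [0, 1], g(x) = 9 - 3497/213·x + 0·x² + 515/213·x³.
With x = 1/2: g(1/2) = 621/568.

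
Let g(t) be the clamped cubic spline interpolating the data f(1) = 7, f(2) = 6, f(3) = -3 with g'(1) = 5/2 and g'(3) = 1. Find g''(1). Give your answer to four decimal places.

Write M_i for g''(x_i). With h_i = 1, 1 and divided differences Δ_i = -1, -9, the continuity of g' gives the tridiagonal system
  1·M_0 + 4·M_1 + 1·M_2 = 6(Δ_1 - Δ_0) = -48
Clamped end conditions give two more equations: 2h_0·M_0 + h_0·M_1 = 6(Δ_0 - g'(1)) = -21 and h_1·M_1 + 2h_1·M_2 = 6(g'(3) - Δ_1) = 60.
Solving: M_0 = 3/4, M_1 = -45/2, M_2 = 165/4.

0.7500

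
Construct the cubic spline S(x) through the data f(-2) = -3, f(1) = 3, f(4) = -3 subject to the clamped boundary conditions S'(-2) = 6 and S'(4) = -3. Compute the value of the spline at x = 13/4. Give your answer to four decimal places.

-0.9023

Let σ_i = S''(x_i). Step sizes h_i = 3, 3; slopes of the chords Δ_i = (y_(i+1) - y_i)/h_i = 2, -2.
  3·σ_0 + 12·σ_1 + 3·σ_2 = 6(Δ_1 - Δ_0) = -24
Clamped end conditions give two more equations: 2h_0·σ_0 + h_0·σ_1 = 6(Δ_0 - S'(-2)) = -24 and h_1·σ_1 + 2h_1·σ_2 = 6(S'(4) - Δ_1) = -6.
Hence σ_0 = -7/2, σ_1 = -1, σ_2 = -1/2.
On [1, 4], S(x) = 3 - 3/4·(x - 1) - 1/2·(x - 1)² + 1/36·(x - 1)³.
With (x - 1) = 9/4: S(13/4) = -231/256.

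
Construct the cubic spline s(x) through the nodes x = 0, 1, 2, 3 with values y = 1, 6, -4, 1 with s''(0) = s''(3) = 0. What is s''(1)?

-30

Put σ_i = s'' at the i-th knot. Here h = (1, 1, 1) and Δ = (5, -10, 5), so the interior equations h_(i-1)·σ_(i-1) + 2(h_(i-1)+h_i)·σ_i + h_i·σ_(i+1) = 6(Δ_i − Δ_(i-1)) read
  1·σ_0 + 4·σ_1 + 1·σ_2 = 6(Δ_1 - Δ_0) = -90
  1·σ_1 + 4·σ_2 + 1·σ_3 = 6(Δ_2 - Δ_1) = 90
Natural end conditions: σ_0 = σ_3 = 0.
Solving the tridiagonal system: σ_0 = 0, σ_1 = -30, σ_2 = 30, σ_3 = 0.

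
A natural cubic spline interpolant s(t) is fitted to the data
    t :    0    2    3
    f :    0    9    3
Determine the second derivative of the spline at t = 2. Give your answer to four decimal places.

Write m_i for s''(x_i). With h_i = 2, 1 and divided differences Δ_i = 9/2, -6, the continuity of s' gives the tridiagonal system
  2·m_0 + 6·m_1 + 1·m_2 = 6(Δ_1 - Δ_0) = -63
Natural end conditions: m_0 = m_2 = 0.
Solving the tridiagonal system: m_0 = 0, m_1 = -21/2, m_2 = 0.

-10.5000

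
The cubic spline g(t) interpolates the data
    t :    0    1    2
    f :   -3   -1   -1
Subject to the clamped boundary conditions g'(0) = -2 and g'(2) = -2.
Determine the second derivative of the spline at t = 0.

15

Put M_i = g'' at the i-th knot. Here h = (1, 1) and Δ = (2, 0), so the interior equations h_(i-1)·M_(i-1) + 2(h_(i-1)+h_i)·M_i + h_i·M_(i+1) = 6(Δ_i − Δ_(i-1)) read
  1·M_0 + 4·M_1 + 1·M_2 = 6(Δ_1 - Δ_0) = -12
Clamped end conditions give two more equations: 2h_0·M_0 + h_0·M_1 = 6(Δ_0 - g'(0)) = 24 and h_1·M_1 + 2h_1·M_2 = 6(g'(2) - Δ_1) = -12.
Solving: M_0 = 15, M_1 = -6, M_2 = -3.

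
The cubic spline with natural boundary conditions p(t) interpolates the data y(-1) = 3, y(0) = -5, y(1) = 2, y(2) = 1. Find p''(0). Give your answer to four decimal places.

Write m_i for p''(x_i). With h_i = 1, 1, 1 and divided differences Δ_i = -8, 7, -1, the continuity of p' gives the tridiagonal system
  1·m_0 + 4·m_1 + 1·m_2 = 6(Δ_1 - Δ_0) = 90
  1·m_1 + 4·m_2 + 1·m_3 = 6(Δ_2 - Δ_1) = -48
Natural end conditions: m_0 = m_3 = 0.
Solving the tridiagonal system: m_0 = 0, m_1 = 136/5, m_2 = -94/5, m_3 = 0.

27.2000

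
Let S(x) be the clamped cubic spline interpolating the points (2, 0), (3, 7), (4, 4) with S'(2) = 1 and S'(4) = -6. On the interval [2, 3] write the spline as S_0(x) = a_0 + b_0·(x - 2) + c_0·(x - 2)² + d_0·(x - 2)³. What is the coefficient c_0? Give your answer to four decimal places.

14.7500

Put σ_i = S'' at the i-th knot. Here h = (1, 1) and Δ = (7, -3), so the interior equations h_(i-1)·σ_(i-1) + 2(h_(i-1)+h_i)·σ_i + h_i·σ_(i+1) = 6(Δ_i − Δ_(i-1)) read
  1·σ_0 + 4·σ_1 + 1·σ_2 = 6(Δ_1 - Δ_0) = -60
Clamped end conditions give two more equations: 2h_0·σ_0 + h_0·σ_1 = 6(Δ_0 - S'(2)) = 36 and h_1·σ_1 + 2h_1·σ_2 = 6(S'(4) - Δ_1) = -18.
Solving the tridiagonal system: σ_0 = 59/2, σ_1 = -23, σ_2 = 5/2.
On [2, 3], with S_0(x) = a_0 + b_0·(x - 2) + c_0·(x - 2)² + d_0·(x - 2)³: c_0 = σ_0/2 = 59/4, d_0 = (σ_1 - σ_0)/(6h_0) = -35/4, b_0 = Δ_0 - h_0(2σ_0 + σ_1)/6 = 1.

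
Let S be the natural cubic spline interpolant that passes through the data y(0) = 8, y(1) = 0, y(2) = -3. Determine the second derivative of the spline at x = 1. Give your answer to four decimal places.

With M_i denoting the second derivative at x_i, h_i = 1, 1, and Δ_i = (y_(i+1) − y_i)/h_i = -8, -3:
  1·M_0 + 4·M_1 + 1·M_2 = 6(Δ_1 - Δ_0) = 30
Natural end conditions: M_0 = M_2 = 0.
Forward elimination and back-substitution give M_0 = 0, M_1 = 15/2, M_2 = 0.

7.5000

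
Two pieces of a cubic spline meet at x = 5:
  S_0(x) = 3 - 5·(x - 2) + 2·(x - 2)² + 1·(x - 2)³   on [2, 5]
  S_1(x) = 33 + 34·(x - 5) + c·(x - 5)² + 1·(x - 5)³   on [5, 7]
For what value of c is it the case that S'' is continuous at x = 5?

S_0''(x) = 4 + 6·(x - 2), so S_0''(5) = 22. On the right, S_1''(5) = 2c, so c = 11.

11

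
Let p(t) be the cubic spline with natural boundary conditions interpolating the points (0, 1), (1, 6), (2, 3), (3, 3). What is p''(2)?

With M_i denoting the second derivative at x_i, h_i = 1, 1, 1, and Δ_i = (y_(i+1) − y_i)/h_i = 5, -3, 0:
  1·M_0 + 4·M_1 + 1·M_2 = 6(Δ_1 - Δ_0) = -48
  1·M_1 + 4·M_2 + 1·M_3 = 6(Δ_2 - Δ_1) = 18
Natural end conditions: M_0 = M_3 = 0.
Hence M_0 = 0, M_1 = -14, M_2 = 8, M_3 = 0.

8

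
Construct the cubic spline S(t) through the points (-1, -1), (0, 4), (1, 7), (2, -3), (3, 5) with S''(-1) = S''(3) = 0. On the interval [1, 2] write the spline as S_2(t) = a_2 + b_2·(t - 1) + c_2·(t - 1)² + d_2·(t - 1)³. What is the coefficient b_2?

Put σ_i = S'' at the i-th knot. Here h = (1, 1, 1, 1) and Δ = (5, 3, -10, 8), so the interior equations h_(i-1)·σ_(i-1) + 2(h_(i-1)+h_i)·σ_i + h_i·σ_(i+1) = 6(Δ_i − Δ_(i-1)) read
  1·σ_0 + 4·σ_1 + 1·σ_2 = 6(Δ_1 - Δ_0) = -12
  1·σ_1 + 4·σ_2 + 1·σ_3 = 6(Δ_2 - Δ_1) = -78
  1·σ_2 + 4·σ_3 + 1·σ_4 = 6(Δ_3 - Δ_2) = 108
Natural end conditions: σ_0 = σ_4 = 0.
Solving the tridiagonal system: σ_0 = 0, σ_1 = 30/7, σ_2 = -204/7, σ_3 = 240/7, σ_4 = 0.
On [1, 2], with S_2(t) = a_2 + b_2·(t - 1) + c_2·(t - 1)² + d_2·(t - 1)³: c_2 = σ_2/2 = -102/7, d_2 = (σ_3 - σ_2)/(6h_2) = 74/7, b_2 = Δ_2 - h_2(2σ_2 + σ_3)/6 = -6.

-6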